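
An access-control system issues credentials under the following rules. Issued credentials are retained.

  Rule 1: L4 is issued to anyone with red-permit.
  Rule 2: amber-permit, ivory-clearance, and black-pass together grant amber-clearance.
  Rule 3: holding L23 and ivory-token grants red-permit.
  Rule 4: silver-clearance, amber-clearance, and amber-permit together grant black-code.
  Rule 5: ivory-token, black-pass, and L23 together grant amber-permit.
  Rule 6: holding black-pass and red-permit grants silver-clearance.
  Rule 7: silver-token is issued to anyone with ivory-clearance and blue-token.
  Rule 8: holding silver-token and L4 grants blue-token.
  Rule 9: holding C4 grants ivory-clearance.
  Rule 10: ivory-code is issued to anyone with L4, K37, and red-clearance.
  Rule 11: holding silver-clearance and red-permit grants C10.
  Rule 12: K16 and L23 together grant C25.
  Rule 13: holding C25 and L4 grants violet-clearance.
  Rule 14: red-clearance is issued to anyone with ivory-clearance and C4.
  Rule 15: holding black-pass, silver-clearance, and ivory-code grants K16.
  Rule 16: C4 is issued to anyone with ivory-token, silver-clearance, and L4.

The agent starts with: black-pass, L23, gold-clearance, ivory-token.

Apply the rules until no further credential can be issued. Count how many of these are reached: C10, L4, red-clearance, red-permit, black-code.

Holding ivory-token, black-pass, and L23 grants amber-permit (Rule 5).
Holding L23 and ivory-token grants red-permit (Rule 3).
Holding black-pass and red-permit grants silver-clearance (Rule 6).
Holding red-permit grants L4 (Rule 1).
Holding ivory-token, silver-clearance, and L4 grants C4 (Rule 16).
Holding silver-clearance and red-permit grants C10 (Rule 11).
Holding C4 grants ivory-clearance (Rule 9).
Holding amber-permit, ivory-clearance, and black-pass grants amber-clearance (Rule 2).
Holding ivory-clearance and C4 grants red-clearance (Rule 14).
Holding silver-clearance, amber-clearance, and amber-permit grants black-code (Rule 4).
C10: reached.
L4: reached.
red-clearance: reached.
red-permit: reached.
black-code: reached.
All 5 are reached.

5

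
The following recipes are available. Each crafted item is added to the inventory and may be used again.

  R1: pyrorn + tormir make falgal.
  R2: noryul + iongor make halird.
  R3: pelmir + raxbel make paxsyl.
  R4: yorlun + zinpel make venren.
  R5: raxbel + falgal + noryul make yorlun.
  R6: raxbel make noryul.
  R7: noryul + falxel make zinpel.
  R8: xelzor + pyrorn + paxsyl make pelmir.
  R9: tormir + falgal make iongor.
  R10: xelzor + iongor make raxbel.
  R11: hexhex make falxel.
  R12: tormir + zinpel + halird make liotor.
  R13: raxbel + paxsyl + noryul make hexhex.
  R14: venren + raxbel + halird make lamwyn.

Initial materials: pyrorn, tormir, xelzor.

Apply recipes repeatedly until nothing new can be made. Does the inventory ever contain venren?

venren would need yorlun and zinpel (R4), but zinpel is never obtained.

No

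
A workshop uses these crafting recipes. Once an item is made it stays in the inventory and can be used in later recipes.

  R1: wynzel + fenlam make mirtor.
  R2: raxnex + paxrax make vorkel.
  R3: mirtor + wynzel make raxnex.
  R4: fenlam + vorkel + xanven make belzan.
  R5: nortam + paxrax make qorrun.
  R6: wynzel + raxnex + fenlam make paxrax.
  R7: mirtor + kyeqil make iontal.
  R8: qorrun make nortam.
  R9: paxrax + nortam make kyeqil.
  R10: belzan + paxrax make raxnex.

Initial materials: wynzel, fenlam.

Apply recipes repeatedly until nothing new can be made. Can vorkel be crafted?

Yes

Using R1, wynzel and fenlam make mirtor.
mirtor + wynzel → raxnex (R3).
wynzel + raxnex + fenlam → paxrax (R6).
raxnex + paxrax → vorkel (R2).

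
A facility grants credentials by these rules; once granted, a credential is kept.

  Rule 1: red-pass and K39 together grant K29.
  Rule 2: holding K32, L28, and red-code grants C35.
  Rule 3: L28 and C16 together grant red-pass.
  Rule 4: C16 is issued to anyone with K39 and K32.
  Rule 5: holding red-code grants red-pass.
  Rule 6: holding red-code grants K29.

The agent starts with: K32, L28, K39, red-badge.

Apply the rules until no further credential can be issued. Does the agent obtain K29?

Yes

Holding K39 and K32 grants C16 (Rule 4).
Holding L28 and C16 grants red-pass (Rule 3).
Holding red-pass and K39 grants K29 (Rule 1).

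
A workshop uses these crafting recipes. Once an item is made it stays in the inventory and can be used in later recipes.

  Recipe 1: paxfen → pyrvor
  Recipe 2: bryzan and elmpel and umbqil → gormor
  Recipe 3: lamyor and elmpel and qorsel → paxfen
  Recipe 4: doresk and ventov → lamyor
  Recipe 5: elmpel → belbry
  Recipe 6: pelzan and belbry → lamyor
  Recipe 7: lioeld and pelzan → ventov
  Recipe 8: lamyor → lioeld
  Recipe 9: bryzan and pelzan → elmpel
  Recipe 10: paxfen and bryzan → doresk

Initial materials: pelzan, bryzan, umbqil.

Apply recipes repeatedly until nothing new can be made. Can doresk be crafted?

doresk would need paxfen and bryzan (Recipe 10), but paxfen is never obtained.

No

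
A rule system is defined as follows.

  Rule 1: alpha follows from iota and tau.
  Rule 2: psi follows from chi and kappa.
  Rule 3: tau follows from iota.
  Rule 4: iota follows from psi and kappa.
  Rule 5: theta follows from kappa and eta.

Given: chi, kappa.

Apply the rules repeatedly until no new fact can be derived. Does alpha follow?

chi and kappa hold, so psi follows (Rule 2).
psi and kappa hold, so iota follows (Rule 4).
iota holds, so tau follows (Rule 3).
iota and tau hold, so alpha follows (Rule 1).

Yes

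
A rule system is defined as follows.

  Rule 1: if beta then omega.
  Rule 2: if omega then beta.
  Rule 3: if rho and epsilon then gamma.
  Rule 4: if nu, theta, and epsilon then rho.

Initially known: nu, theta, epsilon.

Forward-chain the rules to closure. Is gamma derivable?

Yes

From nu, theta, and epsilon, Rule 4 gives rho.
rho and epsilon hold, so gamma follows (Rule 3).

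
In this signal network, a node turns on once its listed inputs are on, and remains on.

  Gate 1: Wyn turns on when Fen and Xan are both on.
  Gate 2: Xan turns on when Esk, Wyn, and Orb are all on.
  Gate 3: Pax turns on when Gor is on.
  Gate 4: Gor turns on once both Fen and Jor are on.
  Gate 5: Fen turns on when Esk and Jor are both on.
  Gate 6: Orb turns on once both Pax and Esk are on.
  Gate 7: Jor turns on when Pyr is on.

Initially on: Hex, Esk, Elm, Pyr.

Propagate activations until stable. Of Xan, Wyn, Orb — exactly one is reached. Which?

Orb

Pyr is on, so Jor turns on (Gate 7).
Gate 5: Esk and Jor on → Fen on.
Fen and Jor are on, so Gor turns on (Gate 4).
Gor is on, so Pax turns on (Gate 3).
Gate 6: Pax and Esk on → Orb on.
Wyn would need Fen and Xan (Gate 1), but Xan never turns on. Xan would need Esk, Wyn, and Orb (Gate 2), but Wyn never turns on.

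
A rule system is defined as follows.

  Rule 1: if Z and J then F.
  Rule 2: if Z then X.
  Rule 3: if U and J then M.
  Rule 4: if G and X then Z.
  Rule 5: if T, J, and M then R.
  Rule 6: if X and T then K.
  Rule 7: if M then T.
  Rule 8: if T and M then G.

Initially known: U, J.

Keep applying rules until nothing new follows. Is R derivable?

Yes

U and J hold, so M follows (Rule 3).
M holds, so T follows (Rule 7).
T, J, and M hold, so R follows (Rule 5).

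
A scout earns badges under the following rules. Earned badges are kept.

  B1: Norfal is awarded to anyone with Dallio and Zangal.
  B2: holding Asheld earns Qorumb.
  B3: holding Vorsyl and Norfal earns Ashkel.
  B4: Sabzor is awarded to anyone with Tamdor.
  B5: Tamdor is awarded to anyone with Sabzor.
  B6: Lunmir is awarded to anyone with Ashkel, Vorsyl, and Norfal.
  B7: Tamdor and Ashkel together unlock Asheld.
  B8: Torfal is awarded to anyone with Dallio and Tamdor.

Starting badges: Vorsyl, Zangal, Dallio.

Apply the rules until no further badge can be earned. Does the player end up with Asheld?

Asheld would need Tamdor and Ashkel (B7), but Tamdor is never earned.

No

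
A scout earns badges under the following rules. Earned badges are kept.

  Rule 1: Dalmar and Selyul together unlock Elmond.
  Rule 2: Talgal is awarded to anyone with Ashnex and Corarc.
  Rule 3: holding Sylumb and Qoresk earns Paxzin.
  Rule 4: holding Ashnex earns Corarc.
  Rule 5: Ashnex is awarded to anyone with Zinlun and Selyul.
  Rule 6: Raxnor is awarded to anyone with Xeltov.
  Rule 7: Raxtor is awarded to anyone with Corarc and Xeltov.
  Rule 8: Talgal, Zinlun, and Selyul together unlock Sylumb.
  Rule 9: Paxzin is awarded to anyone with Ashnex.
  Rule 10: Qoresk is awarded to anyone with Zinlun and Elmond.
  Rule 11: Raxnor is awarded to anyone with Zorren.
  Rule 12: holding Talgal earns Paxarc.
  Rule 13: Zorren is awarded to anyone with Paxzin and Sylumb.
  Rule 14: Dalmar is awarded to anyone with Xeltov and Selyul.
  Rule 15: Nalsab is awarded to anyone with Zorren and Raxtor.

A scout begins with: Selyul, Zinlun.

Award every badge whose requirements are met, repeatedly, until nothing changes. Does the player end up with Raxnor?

With Zinlun and Selyul, Ashnex is earned (Rule 5).
With Ashnex, Paxzin is earned (Rule 9).
With Ashnex, Corarc is earned (Rule 4).
With Ashnex and Corarc, Talgal is earned (Rule 2).
With Talgal, Zinlun, and Selyul, Sylumb is earned (Rule 8).
With Paxzin and Sylumb, Zorren is earned (Rule 13).
With Zorren, Raxnor is earned (Rule 11).

Yes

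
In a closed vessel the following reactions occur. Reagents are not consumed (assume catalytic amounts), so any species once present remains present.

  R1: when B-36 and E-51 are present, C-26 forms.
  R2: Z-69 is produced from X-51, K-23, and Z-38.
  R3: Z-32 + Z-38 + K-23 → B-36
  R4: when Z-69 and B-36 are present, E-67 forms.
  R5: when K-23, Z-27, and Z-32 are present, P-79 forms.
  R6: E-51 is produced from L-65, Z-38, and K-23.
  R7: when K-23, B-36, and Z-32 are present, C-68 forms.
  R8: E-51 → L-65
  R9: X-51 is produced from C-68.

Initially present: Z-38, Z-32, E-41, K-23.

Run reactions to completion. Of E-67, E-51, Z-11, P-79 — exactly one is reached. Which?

E-67

Z-32, Z-38, and K-23 present → B-36 forms (R3).
K-23, B-36, and Z-32 present → C-68 forms (R7).
C-68 present → X-51 forms (R9).
X-51, K-23, and Z-38 present → Z-69 forms (R2).
Z-69 and B-36 present → E-67 forms (R4).
No rule produces Z-11, and it is not given. P-79 would need K-23, Z-27, and Z-32 (R5), but Z-27 never forms. E-51 would need L-65, Z-38, and K-23 (R6), but L-65 never forms.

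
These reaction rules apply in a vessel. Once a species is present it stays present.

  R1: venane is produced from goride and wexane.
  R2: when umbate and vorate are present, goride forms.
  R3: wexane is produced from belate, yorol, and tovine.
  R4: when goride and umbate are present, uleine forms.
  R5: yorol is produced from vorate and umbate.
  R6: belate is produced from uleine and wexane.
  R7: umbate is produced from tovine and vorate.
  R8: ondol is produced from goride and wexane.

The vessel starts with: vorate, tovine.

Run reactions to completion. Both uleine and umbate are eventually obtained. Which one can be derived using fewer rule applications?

umbate

umbate: tovine and vorate present → umbate forms (R7). [1 rule application]
uleine: tovine and vorate present → umbate forms (R7). umbate and vorate present → goride forms (R2). goride and umbate present → uleine forms (R4). [3 rule applications]
umbate needs fewer.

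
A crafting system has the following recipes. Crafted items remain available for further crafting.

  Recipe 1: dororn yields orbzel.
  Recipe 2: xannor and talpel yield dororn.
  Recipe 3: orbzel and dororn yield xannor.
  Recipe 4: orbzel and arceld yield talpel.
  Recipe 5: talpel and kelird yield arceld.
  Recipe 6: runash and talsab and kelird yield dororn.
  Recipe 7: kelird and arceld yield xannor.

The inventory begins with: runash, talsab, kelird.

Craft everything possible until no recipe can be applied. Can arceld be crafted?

No

arceld would need talpel and kelird (Recipe 5), but talpel is never obtained.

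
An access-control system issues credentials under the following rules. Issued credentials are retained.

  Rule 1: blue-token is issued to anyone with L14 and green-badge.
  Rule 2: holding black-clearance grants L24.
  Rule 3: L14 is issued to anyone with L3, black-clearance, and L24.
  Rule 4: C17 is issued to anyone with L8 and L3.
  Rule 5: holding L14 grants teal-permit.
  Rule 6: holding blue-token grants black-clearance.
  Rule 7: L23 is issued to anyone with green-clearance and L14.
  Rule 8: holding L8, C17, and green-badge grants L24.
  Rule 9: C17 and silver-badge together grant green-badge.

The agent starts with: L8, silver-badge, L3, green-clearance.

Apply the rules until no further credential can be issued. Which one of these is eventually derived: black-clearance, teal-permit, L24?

L24

Holding L8 and L3 grants C17 (Rule 4).
Holding C17 and silver-badge grants green-badge (Rule 9).
Holding L8, C17, and green-badge grants L24 (Rule 8).
teal-permit would need L14 (Rule 5), but L14 is never granted. black-clearance would need blue-token (Rule 6), but blue-token is never granted.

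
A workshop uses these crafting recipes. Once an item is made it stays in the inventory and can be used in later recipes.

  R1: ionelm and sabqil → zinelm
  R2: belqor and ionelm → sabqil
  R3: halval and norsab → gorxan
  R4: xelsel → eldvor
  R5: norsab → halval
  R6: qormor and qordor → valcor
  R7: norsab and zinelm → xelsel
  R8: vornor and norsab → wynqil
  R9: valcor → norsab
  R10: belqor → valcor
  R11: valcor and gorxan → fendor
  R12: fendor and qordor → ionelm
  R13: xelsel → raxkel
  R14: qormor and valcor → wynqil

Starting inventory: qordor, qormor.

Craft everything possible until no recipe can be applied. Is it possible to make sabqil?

No

sabqil would need belqor and ionelm (R2), but belqor is never obtained.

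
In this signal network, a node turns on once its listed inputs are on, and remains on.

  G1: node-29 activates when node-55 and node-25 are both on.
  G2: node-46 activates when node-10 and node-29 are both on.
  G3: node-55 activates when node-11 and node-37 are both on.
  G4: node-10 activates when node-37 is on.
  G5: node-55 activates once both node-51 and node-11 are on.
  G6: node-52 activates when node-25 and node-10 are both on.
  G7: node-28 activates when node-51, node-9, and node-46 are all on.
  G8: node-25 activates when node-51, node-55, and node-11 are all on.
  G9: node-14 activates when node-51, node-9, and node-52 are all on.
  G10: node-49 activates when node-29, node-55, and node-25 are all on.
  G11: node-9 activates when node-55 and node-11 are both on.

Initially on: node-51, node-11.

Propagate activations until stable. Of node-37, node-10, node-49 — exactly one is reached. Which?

node-51 and node-11 are on, so node-55 activates (G5).
node-51, node-55, and node-11 are on, so node-25 activates (G8).
G1: node-55 and node-25 on → node-29 on.
node-29, node-55, and node-25 are on, so node-49 activates (G10).
node-10 would need node-37 (G4), but node-37 never turns on. No rule produces node-37, and it is not given.

node-49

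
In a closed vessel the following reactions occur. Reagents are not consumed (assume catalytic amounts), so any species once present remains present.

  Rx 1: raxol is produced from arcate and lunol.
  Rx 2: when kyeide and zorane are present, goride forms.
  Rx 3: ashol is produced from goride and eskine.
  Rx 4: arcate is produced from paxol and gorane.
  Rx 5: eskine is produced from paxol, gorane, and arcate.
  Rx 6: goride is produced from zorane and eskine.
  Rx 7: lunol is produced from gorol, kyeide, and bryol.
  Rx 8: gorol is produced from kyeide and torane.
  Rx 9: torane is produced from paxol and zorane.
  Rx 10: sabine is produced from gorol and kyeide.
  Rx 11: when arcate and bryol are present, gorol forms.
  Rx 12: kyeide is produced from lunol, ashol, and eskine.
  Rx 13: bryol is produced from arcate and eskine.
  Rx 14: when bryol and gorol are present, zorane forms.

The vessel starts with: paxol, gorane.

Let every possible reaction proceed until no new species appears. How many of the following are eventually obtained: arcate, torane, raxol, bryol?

3

paxol and gorane present → arcate forms (Rx 4).
paxol, gorane, and arcate present → eskine forms (Rx 5).
arcate and eskine present → bryol forms (Rx 13).
arcate and bryol present → gorol forms (Rx 11).
bryol and gorol present → zorane forms (Rx 14).
paxol and zorane present → torane forms (Rx 9).
arcate: reached.
torane: reached.
raxol would need arcate and lunol (Rx 1), but lunol never forms.
bryol: reached.
Reached: arcate, torane, and bryol — 3 of the 4.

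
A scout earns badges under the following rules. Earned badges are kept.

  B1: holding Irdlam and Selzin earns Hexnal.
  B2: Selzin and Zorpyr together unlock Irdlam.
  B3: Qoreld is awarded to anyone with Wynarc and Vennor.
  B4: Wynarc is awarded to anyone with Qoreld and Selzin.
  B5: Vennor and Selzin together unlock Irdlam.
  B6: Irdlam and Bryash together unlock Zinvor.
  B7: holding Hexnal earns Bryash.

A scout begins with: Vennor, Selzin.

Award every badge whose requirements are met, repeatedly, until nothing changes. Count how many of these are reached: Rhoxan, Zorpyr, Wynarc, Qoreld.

No rule produces Rhoxan, and it is not given.
No rule produces Zorpyr, and it is not given.
Wynarc would need Qoreld and Selzin (B4), but Qoreld is never earned.
Qoreld would need Wynarc and Vennor (B3), but Wynarc is never earned.
None of the 4 are reached.

0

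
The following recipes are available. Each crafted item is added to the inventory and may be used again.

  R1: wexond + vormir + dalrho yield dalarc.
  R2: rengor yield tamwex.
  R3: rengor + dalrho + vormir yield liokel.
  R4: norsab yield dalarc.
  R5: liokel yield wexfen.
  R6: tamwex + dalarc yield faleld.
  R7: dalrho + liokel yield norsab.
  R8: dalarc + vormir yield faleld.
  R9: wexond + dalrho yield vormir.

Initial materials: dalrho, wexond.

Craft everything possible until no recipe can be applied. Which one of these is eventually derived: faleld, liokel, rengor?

wexond + dalrho → vormir (R9).
wexond + vormir + dalrho → dalarc (R1).
dalarc + vormir → faleld (R8).
liokel would need rengor, dalrho, and vormir (R3), but rengor is never obtained. No rule produces rengor, and it is not given.

faleld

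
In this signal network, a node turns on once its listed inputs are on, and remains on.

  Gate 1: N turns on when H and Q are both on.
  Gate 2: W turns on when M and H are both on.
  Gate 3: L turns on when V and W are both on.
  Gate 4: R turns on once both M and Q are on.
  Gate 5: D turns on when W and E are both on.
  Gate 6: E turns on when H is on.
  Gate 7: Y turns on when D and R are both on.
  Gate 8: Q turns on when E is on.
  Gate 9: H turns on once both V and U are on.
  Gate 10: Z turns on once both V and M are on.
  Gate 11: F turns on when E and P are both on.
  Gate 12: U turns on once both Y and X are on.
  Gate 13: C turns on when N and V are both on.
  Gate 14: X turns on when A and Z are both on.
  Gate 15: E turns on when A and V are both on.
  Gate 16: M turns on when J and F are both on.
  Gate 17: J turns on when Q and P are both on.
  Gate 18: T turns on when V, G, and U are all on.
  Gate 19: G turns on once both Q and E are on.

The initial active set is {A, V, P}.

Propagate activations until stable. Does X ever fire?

Yes

A and V are on, so E turns on (Gate 15).
Gate 11: E and P on → F on.
E is on, so Q turns on (Gate 8).
Q and P are on, so J turns on (Gate 17).
J and F are on, so M turns on (Gate 16).
V and M are on, so Z turns on (Gate 10).
A and Z are on, so X turns on (Gate 14).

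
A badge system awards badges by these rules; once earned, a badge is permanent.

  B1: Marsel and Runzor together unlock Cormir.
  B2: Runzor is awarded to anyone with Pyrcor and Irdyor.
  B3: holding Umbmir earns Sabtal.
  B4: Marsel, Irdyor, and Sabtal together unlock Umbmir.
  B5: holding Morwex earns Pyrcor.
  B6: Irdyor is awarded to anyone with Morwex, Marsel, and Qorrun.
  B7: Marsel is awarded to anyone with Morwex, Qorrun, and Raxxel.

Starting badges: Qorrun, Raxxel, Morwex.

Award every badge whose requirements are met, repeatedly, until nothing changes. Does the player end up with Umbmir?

No

Umbmir would need Marsel, Irdyor, and Sabtal (B4), but Sabtal is never earned.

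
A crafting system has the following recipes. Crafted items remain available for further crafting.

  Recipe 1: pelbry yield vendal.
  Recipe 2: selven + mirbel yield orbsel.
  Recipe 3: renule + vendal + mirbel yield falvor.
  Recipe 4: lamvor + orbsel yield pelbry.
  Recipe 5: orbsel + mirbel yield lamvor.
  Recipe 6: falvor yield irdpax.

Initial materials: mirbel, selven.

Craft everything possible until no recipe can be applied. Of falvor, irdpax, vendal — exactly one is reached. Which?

vendal

selven + mirbel → orbsel (Recipe 2).
Using Recipe 5, orbsel and mirbel make lamvor.
lamvor + orbsel → pelbry (Recipe 4).
pelbry → vendal (Recipe 1).
falvor would need renule, vendal, and mirbel (Recipe 3), but renule is never obtained. irdpax would need falvor (Recipe 6), but falvor is never obtained.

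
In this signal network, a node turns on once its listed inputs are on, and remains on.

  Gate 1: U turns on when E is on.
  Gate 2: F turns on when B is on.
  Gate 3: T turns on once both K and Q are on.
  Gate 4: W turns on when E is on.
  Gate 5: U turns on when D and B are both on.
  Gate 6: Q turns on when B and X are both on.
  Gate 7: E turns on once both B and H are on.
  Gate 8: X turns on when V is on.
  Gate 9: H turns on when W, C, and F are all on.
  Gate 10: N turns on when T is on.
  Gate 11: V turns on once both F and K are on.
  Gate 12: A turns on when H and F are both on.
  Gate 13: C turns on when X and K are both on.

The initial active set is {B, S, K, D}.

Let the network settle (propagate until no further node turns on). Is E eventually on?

E would need B and H (Gate 7), but H never turns on.

No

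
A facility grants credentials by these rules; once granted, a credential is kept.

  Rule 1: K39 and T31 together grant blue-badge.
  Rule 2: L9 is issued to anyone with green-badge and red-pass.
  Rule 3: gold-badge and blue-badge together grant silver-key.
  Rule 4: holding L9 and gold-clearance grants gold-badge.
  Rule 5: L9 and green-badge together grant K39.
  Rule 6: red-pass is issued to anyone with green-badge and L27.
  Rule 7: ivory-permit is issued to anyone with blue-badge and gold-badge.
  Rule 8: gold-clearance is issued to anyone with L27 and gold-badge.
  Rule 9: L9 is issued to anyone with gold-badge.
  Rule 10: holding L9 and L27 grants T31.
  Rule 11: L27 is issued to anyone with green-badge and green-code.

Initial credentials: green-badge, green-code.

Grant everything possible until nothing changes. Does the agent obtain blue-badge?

Holding green-badge and green-code grants L27 (Rule 11).
Holding green-badge and L27 grants red-pass (Rule 6).
Holding green-badge and red-pass grants L9 (Rule 2).
Holding L9 and L27 grants T31 (Rule 10).
Holding L9 and green-badge grants K39 (Rule 5).
Holding K39 and T31 grants blue-badge (Rule 1).

Yes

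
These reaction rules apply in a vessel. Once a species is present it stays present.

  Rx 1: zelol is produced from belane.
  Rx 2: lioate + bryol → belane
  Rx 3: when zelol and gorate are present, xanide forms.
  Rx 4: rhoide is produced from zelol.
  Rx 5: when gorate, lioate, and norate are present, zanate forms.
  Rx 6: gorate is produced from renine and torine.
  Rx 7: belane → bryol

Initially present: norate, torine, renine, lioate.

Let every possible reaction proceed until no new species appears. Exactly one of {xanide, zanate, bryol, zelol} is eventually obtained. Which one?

zanate

renine and torine present → gorate forms (Rx 6).
gorate, lioate, and norate present → zanate forms (Rx 5).
bryol would need belane (Rx 7), but belane never forms. xanide would need zelol and gorate (Rx 3), but zelol never forms. zelol would need belane (Rx 1), but belane never forms.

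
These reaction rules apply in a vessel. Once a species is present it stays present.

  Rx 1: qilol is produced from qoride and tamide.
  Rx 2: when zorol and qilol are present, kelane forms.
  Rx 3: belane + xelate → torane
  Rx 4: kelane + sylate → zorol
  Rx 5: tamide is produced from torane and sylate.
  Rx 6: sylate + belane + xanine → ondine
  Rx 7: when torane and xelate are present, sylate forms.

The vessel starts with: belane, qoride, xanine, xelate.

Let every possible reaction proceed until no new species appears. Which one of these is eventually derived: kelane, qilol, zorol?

belane and xelate present → torane forms (Rx 3).
torane and xelate present → sylate forms (Rx 7).
torane and sylate present → tamide forms (Rx 5).
qoride and tamide present → qilol forms (Rx 1).
kelane would need zorol and qilol (Rx 2), but zorol never forms. zorol would need kelane and sylate (Rx 4), but kelane never forms.

qilol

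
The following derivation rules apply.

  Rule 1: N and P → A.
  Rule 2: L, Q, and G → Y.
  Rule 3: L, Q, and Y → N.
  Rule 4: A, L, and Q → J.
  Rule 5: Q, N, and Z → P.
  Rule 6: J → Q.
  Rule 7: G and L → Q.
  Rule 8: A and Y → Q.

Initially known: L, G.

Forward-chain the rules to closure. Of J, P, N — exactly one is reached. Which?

N

G and L hold, so Q follows (Rule 7).
From L, Q, and G, Rule 2 gives Y.
L, Q, and Y hold, so N follows (Rule 3).
P would need Q, N, and Z (Rule 5), but Z is never established. J would need A, L, and Q (Rule 4), but A is never established.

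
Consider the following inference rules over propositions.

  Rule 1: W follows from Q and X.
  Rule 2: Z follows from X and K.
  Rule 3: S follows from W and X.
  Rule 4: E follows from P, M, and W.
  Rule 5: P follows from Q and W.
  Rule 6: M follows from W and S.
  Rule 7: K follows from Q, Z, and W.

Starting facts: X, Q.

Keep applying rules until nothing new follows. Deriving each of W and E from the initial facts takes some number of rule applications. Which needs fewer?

W: From Q and X, Rule 1 gives W. [1 rule application]
E: Q and X hold, so W follows (Rule 1). From W and X, Rule 3 gives S. Q and W hold, so P follows (Rule 5). From W and S, Rule 6 gives M. P, M, and W hold, so E follows (Rule 4). [5 rule applications]
W needs fewer.

W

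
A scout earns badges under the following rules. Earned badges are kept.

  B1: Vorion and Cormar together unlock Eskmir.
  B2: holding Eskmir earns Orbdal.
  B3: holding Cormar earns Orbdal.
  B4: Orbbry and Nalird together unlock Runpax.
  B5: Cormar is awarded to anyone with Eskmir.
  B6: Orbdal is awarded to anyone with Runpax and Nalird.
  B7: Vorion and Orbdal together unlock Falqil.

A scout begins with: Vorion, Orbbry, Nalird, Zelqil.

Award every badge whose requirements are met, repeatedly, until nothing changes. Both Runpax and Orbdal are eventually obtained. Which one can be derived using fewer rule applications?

Runpax: With Orbbry and Nalird, Runpax is earned (B4). [1 rule application]
Orbdal: With Orbbry and Nalird, Runpax is earned (B4). With Runpax and Nalird, Orbdal is earned (B6). [2 rule applications]
Runpax needs fewer.

Runpax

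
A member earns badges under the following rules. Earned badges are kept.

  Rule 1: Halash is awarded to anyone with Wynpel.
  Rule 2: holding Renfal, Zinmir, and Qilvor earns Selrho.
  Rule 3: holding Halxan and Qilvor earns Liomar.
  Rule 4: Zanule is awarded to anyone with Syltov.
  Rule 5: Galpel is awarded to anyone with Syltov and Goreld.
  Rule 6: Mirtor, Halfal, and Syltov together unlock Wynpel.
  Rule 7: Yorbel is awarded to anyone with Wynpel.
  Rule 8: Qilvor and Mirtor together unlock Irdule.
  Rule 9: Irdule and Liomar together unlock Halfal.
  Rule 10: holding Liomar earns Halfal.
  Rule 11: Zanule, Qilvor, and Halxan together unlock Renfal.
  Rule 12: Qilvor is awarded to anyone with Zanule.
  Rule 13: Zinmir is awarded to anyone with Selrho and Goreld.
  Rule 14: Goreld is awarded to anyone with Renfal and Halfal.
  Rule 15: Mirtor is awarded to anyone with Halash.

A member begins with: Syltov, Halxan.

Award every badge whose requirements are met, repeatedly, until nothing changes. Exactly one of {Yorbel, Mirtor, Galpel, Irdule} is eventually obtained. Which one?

With Syltov, Zanule is earned (Rule 4).
With Zanule, Qilvor is earned (Rule 12).
With Zanule, Qilvor, and Halxan, Renfal is earned (Rule 11).
With Halxan and Qilvor, Liomar is earned (Rule 3).
With Liomar, Halfal is earned (Rule 10).
With Renfal and Halfal, Goreld is earned (Rule 14).
With Syltov and Goreld, Galpel is earned (Rule 5).
Yorbel would need Wynpel (Rule 7), but Wynpel is never earned. Mirtor would need Halash (Rule 15), but Halash is never earned. Irdule would need Qilvor and Mirtor (Rule 8), but Mirtor is never earned.

Galpel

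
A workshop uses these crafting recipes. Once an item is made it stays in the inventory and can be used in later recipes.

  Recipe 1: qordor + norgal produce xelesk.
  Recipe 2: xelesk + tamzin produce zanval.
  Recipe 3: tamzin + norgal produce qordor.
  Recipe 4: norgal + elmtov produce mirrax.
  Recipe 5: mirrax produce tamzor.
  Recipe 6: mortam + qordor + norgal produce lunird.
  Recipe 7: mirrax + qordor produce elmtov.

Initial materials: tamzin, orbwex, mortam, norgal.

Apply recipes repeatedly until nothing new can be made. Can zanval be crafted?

Using Recipe 3, tamzin and norgal make qordor.
Using Recipe 1, qordor and norgal make xelesk.
Using Recipe 2, xelesk and tamzin make zanval.

Yes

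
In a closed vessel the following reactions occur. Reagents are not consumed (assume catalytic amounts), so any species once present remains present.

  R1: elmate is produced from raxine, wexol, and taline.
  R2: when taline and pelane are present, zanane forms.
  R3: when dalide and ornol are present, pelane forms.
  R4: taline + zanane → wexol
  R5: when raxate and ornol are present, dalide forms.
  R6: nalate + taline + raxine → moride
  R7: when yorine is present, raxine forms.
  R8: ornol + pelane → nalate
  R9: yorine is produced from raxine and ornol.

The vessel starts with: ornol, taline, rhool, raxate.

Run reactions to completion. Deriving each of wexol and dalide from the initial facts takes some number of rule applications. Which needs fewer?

dalide

dalide: raxate and ornol present → dalide forms (R5). [1 rule application]
wexol: raxate and ornol present → dalide forms (R5). dalide and ornol present → pelane forms (R3). taline and pelane present → zanane forms (R2). taline and zanane present → wexol forms (R4). [4 rule applications]
dalide needs fewer.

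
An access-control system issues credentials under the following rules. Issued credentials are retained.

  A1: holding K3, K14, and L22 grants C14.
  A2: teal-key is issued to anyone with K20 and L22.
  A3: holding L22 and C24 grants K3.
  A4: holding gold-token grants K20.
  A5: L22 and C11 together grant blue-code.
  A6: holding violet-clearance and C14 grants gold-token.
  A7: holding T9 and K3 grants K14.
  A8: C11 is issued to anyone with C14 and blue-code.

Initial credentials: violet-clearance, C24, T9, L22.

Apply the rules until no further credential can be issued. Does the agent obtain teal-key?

Holding L22 and C24 grants K3 (A3).
Holding T9 and K3 grants K14 (A7).
Holding K3, K14, and L22 grants C14 (A1).
Holding violet-clearance and C14 grants gold-token (A6).
Holding gold-token grants K20 (A4).
Holding K20 and L22 grants teal-key (A2).

Yes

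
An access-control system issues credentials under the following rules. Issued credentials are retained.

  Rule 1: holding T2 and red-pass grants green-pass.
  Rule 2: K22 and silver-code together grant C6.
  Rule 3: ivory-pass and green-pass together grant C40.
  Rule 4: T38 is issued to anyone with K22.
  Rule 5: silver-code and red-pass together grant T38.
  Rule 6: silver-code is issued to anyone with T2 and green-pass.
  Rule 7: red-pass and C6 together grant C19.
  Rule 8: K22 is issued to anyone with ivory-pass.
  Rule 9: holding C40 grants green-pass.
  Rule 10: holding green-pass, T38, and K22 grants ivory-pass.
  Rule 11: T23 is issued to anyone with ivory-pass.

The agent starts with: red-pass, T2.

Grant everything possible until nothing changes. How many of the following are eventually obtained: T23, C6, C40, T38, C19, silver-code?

2

Holding T2 and red-pass grants green-pass (Rule 1).
Holding T2 and green-pass grants silver-code (Rule 6).
Holding silver-code and red-pass grants T38 (Rule 5).
T23 would need ivory-pass (Rule 11), but ivory-pass is never granted.
C6 would need K22 and silver-code (Rule 2), but K22 is never granted.
C40 would need ivory-pass and green-pass (Rule 3), but ivory-pass is never granted.
T38: reached.
C19 would need red-pass and C6 (Rule 7), but C6 is never granted.
silver-code: reached.
Reached: T38 and silver-code — 2 of the 6.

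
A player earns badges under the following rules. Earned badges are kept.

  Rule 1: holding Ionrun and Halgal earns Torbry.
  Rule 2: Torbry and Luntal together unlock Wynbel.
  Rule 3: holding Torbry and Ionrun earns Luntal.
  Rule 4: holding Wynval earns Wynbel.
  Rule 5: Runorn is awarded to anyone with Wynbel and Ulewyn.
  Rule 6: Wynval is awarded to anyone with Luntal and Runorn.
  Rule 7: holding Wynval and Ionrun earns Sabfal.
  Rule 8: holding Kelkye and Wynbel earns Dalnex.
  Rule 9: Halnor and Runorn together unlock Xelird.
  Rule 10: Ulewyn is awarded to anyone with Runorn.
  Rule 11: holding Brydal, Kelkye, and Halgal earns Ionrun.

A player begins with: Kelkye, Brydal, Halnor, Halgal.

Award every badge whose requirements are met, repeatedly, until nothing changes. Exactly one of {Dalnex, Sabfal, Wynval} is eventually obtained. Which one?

With Brydal, Kelkye, and Halgal, Ionrun is earned (Rule 11).
With Ionrun and Halgal, Torbry is earned (Rule 1).
With Torbry and Ionrun, Luntal is earned (Rule 3).
With Torbry and Luntal, Wynbel is earned (Rule 2).
With Kelkye and Wynbel, Dalnex is earned (Rule 8).
Sabfal would need Wynval and Ionrun (Rule 7), but Wynval is never earned. Wynval would need Luntal and Runorn (Rule 6), but Runorn is never earned.

Dalnex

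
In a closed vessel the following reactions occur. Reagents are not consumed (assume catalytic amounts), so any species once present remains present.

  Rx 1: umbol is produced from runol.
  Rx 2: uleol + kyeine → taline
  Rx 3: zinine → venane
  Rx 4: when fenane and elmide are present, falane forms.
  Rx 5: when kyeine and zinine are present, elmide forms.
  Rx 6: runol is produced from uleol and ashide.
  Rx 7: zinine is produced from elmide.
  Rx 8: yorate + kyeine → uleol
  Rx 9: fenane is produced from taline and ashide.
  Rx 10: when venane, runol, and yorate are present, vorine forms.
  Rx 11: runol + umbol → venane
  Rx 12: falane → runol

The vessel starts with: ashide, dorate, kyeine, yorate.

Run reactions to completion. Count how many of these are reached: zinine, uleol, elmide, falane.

yorate and kyeine present → uleol forms (Rx 8).
zinine would need elmide (Rx 7), but elmide never forms.
uleol: reached.
elmide would need kyeine and zinine (Rx 5), but zinine never forms.
falane would need fenane and elmide (Rx 4), but elmide never forms.
Reached: uleol — 1 of the 4.

1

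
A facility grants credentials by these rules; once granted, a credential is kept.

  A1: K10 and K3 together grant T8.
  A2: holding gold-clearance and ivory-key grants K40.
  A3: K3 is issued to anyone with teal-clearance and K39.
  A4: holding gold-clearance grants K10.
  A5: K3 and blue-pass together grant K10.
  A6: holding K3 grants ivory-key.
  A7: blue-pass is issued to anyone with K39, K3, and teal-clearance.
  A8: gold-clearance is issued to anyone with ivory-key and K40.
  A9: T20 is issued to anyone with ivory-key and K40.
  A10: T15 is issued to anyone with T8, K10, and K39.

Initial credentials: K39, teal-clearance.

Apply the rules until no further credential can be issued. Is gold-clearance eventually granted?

gold-clearance would need ivory-key and K40 (A8), but K40 is never granted.

No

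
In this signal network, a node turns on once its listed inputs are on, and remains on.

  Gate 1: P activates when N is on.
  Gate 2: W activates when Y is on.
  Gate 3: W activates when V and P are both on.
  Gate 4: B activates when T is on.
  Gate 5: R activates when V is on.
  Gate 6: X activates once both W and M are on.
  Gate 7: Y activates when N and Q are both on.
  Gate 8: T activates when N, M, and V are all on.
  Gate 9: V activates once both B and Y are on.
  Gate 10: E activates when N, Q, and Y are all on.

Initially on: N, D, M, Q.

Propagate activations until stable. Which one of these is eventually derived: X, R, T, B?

Gate 7: N and Q on → Y on.
Y is on, so W activates (Gate 2).
W and M are on, so X activates (Gate 6).
R would need V (Gate 5), but V never turns on. B would need T (Gate 4), but T never turns on. T would need N, M, and V (Gate 8), but V never turns on.

X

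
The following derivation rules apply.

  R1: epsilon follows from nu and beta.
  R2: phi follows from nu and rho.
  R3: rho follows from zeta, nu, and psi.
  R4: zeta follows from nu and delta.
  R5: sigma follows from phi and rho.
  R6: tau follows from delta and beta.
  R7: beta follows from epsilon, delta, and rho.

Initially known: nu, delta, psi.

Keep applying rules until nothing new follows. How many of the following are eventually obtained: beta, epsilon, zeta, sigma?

From nu and delta, R4 gives zeta.
From zeta, nu, and psi, R3 gives rho.
From nu and rho, R2 gives phi.
From phi and rho, R5 gives sigma.
beta would need epsilon, delta, and rho (R7), but epsilon is never established.
epsilon would need nu and beta (R1), but beta is never established.
zeta: reached.
sigma: reached.
Reached: zeta and sigma — 2 of the 4.

2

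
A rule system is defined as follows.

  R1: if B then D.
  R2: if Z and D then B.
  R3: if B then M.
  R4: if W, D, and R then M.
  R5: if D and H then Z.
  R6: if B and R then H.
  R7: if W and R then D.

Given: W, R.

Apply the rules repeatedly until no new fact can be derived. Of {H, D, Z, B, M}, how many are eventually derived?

From W and R, R7 gives D.
From W, D, and R, R4 gives M.
H would need B and R (R6), but B is never established.
D: reached.
Z would need D and H (R5), but H is never established.
B would need Z and D (R2), but Z is never established.
M: reached.
Reached: D and M — 2 of the 5.

2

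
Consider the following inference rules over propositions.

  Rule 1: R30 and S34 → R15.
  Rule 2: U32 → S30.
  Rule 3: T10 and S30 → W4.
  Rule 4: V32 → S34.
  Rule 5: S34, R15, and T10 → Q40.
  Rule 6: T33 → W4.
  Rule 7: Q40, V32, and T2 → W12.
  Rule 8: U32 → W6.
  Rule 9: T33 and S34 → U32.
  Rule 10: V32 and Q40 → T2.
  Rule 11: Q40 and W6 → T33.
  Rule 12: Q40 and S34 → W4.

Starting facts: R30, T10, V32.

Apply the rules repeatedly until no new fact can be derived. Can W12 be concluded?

V32 holds, so S34 follows (Rule 4).
From R30 and S34, Rule 1 gives R15.
S34, R15, and T10 hold, so Q40 follows (Rule 5).
V32 and Q40 hold, so T2 follows (Rule 10).
Q40, V32, and T2 hold, so W12 follows (Rule 7).

Yes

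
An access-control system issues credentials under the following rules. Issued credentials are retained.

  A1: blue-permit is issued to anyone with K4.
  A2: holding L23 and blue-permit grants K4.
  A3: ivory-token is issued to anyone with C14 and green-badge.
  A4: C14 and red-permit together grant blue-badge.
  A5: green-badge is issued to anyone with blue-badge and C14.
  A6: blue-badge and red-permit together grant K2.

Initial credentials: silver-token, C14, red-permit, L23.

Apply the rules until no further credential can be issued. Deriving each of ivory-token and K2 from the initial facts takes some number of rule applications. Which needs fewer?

K2

K2: Holding C14 and red-permit grants blue-badge (A4). Holding blue-badge and red-permit grants K2 (A6). [2 rule applications]
ivory-token: Holding C14 and red-permit grants blue-badge (A4). Holding blue-badge and C14 grants green-badge (A5). Holding C14 and green-badge grants ivory-token (A3). [3 rule applications]
K2 needs fewer.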